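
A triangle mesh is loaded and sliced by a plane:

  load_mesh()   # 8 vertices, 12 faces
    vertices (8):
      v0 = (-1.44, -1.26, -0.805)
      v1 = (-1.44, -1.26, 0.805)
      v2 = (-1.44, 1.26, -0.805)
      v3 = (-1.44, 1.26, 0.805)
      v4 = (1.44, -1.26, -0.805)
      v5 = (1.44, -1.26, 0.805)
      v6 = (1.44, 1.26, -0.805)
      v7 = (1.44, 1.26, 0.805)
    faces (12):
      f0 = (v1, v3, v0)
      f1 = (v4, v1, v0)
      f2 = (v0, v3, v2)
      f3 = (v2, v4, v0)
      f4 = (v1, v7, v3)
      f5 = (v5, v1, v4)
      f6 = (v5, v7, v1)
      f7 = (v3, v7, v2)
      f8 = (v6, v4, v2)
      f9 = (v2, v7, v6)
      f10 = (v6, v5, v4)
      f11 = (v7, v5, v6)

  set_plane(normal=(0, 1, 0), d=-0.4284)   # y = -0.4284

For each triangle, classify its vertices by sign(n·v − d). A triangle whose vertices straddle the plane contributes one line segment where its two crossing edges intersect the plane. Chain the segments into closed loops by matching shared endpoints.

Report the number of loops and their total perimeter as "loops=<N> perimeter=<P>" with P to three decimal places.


Straddling triangles (8 of 12):
  (v1,v3,v0) [-+-] → (-1.44, -0.4284, 0.805)–(-1.44, -0.4284, -0.2737)  len=1.0787
  (v0,v3,v2) [-++] → (-1.44, -0.4284, -0.2737)–(-1.44, -0.4284, -0.805)  len=0.5313
  (v2,v4,v0) [+--] → (0.4896, -0.4284, -0.805)–(-1.44, -0.4284, -0.805)  len=1.9296
  (v1,v7,v3) [-++] → (-0.4896, -0.4284, 0.805)–(-1.44, -0.4284, 0.805)  len=0.9504
  (v5,v7,v1) [-+-] → (1.44, -0.4284, 0.805)–(-0.4896, -0.4284, 0.805)  len=1.9296
  (v6,v4,v2) [+-+] → (1.44, -0.4284, -0.805)–(0.4896, -0.4284, -0.805)  len=0.9504
  (v6,v5,v4) [+--] → (1.44, -0.4284, 0.2737)–(1.44, -0.4284, -0.805)  len=1.0787
  (v7,v5,v6) [+-+] → (1.44, -0.4284, 0.805)–(1.44, -0.4284, 0.2737)  len=0.5313

Chained into 1 loop(s):
  loop 1: 8 segments, perimeter = 8.9800
Total perimeter = 8.980

loops=1 perimeter=8.980


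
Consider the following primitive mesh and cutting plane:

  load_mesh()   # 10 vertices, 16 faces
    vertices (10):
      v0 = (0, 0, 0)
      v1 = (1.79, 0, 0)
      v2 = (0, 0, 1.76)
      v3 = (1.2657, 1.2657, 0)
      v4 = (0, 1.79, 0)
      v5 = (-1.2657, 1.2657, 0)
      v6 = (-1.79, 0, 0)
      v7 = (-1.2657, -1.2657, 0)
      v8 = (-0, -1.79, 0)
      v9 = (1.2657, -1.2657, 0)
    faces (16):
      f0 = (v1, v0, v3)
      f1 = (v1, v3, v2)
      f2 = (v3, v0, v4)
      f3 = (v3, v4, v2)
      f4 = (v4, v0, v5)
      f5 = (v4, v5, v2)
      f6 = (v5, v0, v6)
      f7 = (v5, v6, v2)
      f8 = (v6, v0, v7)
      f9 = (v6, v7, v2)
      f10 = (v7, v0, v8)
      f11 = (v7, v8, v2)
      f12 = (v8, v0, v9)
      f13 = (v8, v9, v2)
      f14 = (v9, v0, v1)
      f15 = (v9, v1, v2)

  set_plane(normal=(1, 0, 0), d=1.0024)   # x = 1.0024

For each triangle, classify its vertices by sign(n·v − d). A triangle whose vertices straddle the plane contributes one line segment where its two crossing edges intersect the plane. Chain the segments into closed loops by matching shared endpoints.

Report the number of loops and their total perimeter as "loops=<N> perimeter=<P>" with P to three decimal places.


loops=1 perimeter=5.959

Straddling triangles (8 of 16):
  (v1,v0,v3) [+-+] → (1.0024, 0, 0)–(1.0024, 1.0024, 0)  len=1.0024
  (v1,v3,v2) [++-] → (1.0024, 1.0024, 0.366128)–(1.0024, 0, 0.7744)  len=1.0824
  (v3,v0,v4) [+--] → (1.0024, 1.0024, 0)–(1.0024, 1.37477, 0)  len=0.3724
  (v3,v4,v2) [+--] → (1.0024, 1.37477, 0)–(1.0024, 1.0024, 0.366128)  len=0.5222
  (v8,v0,v9) [--+] → (1.0024, -1.0024, 0)–(1.0024, -1.37477, 0)  len=0.3724
  (v8,v9,v2) [-+-] → (1.0024, -1.37477, 0)–(1.0024, -1.0024, 0.366128)  len=0.5222
  (v9,v0,v1) [+-+] → (1.0024, -1.0024, 0)–(1.0024, 0, 0)  len=1.0024
  (v9,v1,v2) [++-] → (1.0024, 0, 0.7744)–(1.0024, -1.0024, 0.366128)  len=1.0824

Chained into 1 loop(s):
  loop 1: 8 segments, perimeter = 5.9587
Total perimeter = 5.959


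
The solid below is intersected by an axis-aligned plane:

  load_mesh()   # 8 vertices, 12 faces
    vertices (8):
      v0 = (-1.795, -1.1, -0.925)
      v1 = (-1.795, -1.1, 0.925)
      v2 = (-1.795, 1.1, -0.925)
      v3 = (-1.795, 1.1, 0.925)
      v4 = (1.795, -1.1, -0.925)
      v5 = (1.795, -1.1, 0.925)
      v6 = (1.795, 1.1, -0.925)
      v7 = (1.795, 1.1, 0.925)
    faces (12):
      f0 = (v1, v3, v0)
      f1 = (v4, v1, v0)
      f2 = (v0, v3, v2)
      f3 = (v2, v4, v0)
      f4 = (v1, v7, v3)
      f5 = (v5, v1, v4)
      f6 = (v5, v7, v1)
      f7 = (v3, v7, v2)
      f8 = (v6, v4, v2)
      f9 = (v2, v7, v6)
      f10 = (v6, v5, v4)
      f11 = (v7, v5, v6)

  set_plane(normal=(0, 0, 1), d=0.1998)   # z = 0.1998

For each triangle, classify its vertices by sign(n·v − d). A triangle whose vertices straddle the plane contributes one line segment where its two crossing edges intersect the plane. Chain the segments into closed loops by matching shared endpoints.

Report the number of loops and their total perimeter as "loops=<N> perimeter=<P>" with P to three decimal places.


Straddling triangles (8 of 12):
  (v1,v3,v0) [++-] → (-1.795, 0.2376, 0.1998)–(-1.795, -1.1, 0.1998)  len=1.3376
  (v4,v1,v0) [-+-] → (-0.38772, -1.1, 0.1998)–(-1.795, -1.1, 0.1998)  len=1.4073
  (v0,v3,v2) [-+-] → (-1.795, 0.2376, 0.1998)–(-1.795, 1.1, 0.1998)  len=0.8624
  (v5,v1,v4) [++-] → (-0.38772, -1.1, 0.1998)–(1.795, -1.1, 0.1998)  len=2.1827
  (v3,v7,v2) [++-] → (0.38772, 1.1, 0.1998)–(-1.795, 1.1, 0.1998)  len=2.1827
  (v2,v7,v6) [-+-] → (0.38772, 1.1, 0.1998)–(1.795, 1.1, 0.1998)  len=1.4073
  (v6,v5,v4) [-+-] → (1.795, -0.2376, 0.1998)–(1.795, -1.1, 0.1998)  len=0.8624
  (v7,v5,v6) [++-] → (1.795, -0.2376, 0.1998)–(1.795, 1.1, 0.1998)  len=1.3376

Chained into 1 loop(s):
  loop 1: 8 segments, perimeter = 11.5800
Total perimeter = 11.580

loops=1 perimeter=11.580


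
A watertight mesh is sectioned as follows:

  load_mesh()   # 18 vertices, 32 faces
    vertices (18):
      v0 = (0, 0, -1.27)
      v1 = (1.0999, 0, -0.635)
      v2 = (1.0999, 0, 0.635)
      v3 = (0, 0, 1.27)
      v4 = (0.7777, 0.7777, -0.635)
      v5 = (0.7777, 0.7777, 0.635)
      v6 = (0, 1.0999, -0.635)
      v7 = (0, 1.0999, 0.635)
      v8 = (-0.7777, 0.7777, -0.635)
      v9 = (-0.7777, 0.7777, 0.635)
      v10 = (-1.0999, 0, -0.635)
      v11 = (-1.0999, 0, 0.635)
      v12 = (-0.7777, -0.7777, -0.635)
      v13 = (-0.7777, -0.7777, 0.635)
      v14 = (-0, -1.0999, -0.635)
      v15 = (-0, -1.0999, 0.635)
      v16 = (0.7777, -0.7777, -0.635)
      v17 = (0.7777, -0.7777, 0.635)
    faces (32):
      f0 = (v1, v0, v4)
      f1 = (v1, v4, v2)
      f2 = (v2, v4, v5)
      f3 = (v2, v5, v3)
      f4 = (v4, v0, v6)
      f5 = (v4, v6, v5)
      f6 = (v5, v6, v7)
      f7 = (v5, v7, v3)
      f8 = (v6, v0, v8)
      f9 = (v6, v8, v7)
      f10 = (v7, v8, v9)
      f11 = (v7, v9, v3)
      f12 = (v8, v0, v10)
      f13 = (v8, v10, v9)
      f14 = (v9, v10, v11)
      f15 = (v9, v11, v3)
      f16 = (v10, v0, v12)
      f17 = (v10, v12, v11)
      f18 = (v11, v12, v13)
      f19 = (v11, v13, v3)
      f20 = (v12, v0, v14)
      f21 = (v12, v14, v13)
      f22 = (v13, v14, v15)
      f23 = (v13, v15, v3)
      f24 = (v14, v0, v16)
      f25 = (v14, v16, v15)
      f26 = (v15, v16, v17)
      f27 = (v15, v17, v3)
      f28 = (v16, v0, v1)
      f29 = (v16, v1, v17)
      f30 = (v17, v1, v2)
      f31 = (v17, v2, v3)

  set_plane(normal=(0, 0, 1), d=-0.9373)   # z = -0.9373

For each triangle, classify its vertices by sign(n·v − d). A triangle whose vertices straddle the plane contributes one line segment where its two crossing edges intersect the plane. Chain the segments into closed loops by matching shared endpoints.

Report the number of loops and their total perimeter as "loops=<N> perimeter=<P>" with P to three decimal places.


Straddling triangles (8 of 32):
  (v1,v0,v4) [+-+] → (0.576278, 0, -0.9373)–(0.407466, 0.407466, -0.9373)  len=0.4411
  (v4,v0,v6) [+-+] → (0.407466, 0.407466, -0.9373)–(0, 0.576278, -0.9373)  len=0.4411
  (v6,v0,v8) [+-+] → (0, 0.576278, -0.9373)–(-0.407466, 0.407466, -0.9373)  len=0.4411
  (v8,v0,v10) [+-+] → (-0.407466, 0.407466, -0.9373)–(-0.576278, 0, -0.9373)  len=0.4411
  (v10,v0,v12) [+-+] → (-0.576278, 0, -0.9373)–(-0.407466, -0.407466, -0.9373)  len=0.4411
  (v12,v0,v14) [+-+] → (-0.407466, -0.407466, -0.9373)–(0, -0.576278, -0.9373)  len=0.4411
  (v14,v0,v16) [+-+] → (0, -0.576278, -0.9373)–(0.407466, -0.407466, -0.9373)  len=0.4411
  (v16,v0,v1) [+-+] → (0.407466, -0.407466, -0.9373)–(0.576278, 0, -0.9373)  len=0.4411

Chained into 1 loop(s):
  loop 1: 8 segments, perimeter = 3.5284
Total perimeter = 3.528

loops=1 perimeter=3.528


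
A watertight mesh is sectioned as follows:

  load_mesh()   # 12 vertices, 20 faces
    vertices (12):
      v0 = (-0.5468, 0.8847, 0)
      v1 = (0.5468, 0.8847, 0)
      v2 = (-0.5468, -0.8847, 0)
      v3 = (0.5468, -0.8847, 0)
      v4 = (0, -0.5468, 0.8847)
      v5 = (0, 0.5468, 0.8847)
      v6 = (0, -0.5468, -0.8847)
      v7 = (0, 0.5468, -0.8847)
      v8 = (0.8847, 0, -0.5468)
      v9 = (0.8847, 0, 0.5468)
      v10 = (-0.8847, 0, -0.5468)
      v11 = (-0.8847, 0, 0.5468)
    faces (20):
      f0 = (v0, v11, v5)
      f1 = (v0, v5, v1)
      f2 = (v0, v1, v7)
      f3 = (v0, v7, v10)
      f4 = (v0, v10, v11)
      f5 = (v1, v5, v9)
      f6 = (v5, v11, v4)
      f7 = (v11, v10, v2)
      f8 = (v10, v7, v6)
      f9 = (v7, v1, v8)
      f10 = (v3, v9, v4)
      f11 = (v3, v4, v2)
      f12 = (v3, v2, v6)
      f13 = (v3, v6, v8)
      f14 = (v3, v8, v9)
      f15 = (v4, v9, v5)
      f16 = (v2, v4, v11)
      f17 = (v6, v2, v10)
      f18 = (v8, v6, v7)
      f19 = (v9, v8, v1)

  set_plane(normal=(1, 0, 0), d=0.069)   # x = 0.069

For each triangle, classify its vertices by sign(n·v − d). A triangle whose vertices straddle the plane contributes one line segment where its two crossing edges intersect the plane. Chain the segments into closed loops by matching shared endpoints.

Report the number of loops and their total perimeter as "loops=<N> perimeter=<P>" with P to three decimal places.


loops=1 perimeter=5.809

Straddling triangles (10 of 20):
  (v0,v5,v1) [--+] → (0.069, 0.589439, 0.773061)–(0.069, 0.8847, 0)  len=0.8275
  (v0,v1,v7) [-+-] → (0.069, 0.8847, 0)–(0.069, 0.589439, -0.773061)  len=0.8275
  (v1,v5,v9) [+-+] → (0.069, 0.589439, 0.773061)–(0.069, 0.504154, 0.858346)  len=0.1206
  (v7,v1,v8) [-++] → (0.069, 0.589439, -0.773061)–(0.069, 0.504154, -0.858346)  len=0.1206
  (v3,v9,v4) [++-] → (0.069, -0.504154, 0.858346)–(0.069, -0.589439, 0.773061)  len=0.1206
  (v3,v4,v2) [+--] → (0.069, -0.589439, 0.773061)–(0.069, -0.8847, 0)  len=0.8275
  (v3,v2,v6) [+--] → (0.069, -0.8847, 0)–(0.069, -0.589439, -0.773061)  len=0.8275
  (v3,v6,v8) [+-+] → (0.069, -0.589439, -0.773061)–(0.069, -0.504154, -0.858346)  len=0.1206
  (v4,v9,v5) [-+-] → (0.069, -0.504154, 0.858346)–(0.069, 0.504154, 0.858346)  len=1.0083
  (v8,v6,v7) [+--] → (0.069, -0.504154, -0.858346)–(0.069, 0.504154, -0.858346)  len=1.0083

Chained into 1 loop(s):
  loop 1: 10 segments, perimeter = 5.8092
Total perimeter = 5.809


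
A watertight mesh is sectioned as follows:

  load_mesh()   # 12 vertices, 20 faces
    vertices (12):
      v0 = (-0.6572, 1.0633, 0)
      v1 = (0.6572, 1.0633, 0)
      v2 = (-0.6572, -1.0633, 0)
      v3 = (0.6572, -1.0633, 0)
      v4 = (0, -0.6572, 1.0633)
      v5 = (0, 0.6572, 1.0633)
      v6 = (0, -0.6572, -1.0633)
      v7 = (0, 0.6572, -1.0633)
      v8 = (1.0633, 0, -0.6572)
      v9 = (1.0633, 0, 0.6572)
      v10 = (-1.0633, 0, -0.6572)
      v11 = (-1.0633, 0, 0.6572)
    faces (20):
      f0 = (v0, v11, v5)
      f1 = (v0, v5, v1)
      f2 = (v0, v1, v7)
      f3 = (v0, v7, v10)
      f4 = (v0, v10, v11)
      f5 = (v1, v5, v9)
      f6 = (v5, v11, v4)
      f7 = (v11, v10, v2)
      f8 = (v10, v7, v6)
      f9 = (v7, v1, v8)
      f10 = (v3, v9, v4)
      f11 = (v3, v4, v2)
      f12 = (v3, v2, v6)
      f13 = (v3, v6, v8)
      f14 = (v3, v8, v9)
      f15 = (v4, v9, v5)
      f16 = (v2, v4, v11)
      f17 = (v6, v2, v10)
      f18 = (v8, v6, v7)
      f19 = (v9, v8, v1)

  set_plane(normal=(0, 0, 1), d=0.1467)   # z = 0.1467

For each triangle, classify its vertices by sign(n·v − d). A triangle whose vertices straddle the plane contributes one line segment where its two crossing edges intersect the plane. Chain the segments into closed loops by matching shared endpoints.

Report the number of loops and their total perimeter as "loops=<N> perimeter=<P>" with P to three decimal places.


loops=1 perimeter=6.828

Straddling triangles (10 of 20):
  (v0,v11,v5) [-++] → (-0.74785, 0.82595, 0.1467)–(-0.566528, 1.00727, 0.1467)  len=0.2564
  (v0,v5,v1) [-+-] → (-0.566528, 1.00727, 0.1467)–(0.566528, 1.00727, 0.1467)  len=1.1331
  (v0,v10,v11) [--+] → (-1.0633, 0, 0.1467)–(-0.74785, 0.82595, 0.1467)  len=0.8841
  (v1,v5,v9) [-++] → (0.566528, 1.00727, 0.1467)–(0.74785, 0.82595, 0.1467)  len=0.2564
  (v11,v10,v2) [+--] → (-1.0633, 0, 0.1467)–(-0.74785, -0.82595, 0.1467)  len=0.8841
  (v3,v9,v4) [-++] → (0.74785, -0.82595, 0.1467)–(0.566528, -1.00727, 0.1467)  len=0.2564
  (v3,v4,v2) [-+-] → (0.566528, -1.00727, 0.1467)–(-0.566528, -1.00727, 0.1467)  len=1.1331
  (v3,v8,v9) [--+] → (1.0633, 0, 0.1467)–(0.74785, -0.82595, 0.1467)  len=0.8841
  (v2,v4,v11) [-++] → (-0.566528, -1.00727, 0.1467)–(-0.74785, -0.82595, 0.1467)  len=0.2564
  (v9,v8,v1) [+--] → (1.0633, 0, 0.1467)–(0.74785, 0.82595, 0.1467)  len=0.8841

Chained into 1 loop(s):
  loop 1: 10 segments, perimeter = 6.8284
Total perimeter = 6.828


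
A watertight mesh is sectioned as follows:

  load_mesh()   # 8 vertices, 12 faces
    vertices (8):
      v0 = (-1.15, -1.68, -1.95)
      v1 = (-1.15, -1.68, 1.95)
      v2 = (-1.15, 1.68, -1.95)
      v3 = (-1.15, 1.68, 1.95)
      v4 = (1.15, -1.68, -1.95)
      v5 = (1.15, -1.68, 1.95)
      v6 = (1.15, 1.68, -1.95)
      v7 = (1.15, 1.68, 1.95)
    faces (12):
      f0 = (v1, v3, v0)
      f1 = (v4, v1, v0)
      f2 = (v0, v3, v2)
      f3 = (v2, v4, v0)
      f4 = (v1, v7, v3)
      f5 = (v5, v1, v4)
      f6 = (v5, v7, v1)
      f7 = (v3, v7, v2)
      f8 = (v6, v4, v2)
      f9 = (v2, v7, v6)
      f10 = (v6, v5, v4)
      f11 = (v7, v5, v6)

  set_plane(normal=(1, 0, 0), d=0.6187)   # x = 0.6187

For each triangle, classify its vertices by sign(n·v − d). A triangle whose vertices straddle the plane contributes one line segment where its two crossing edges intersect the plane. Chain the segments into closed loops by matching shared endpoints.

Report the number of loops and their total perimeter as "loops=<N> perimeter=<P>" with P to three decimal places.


loops=1 perimeter=14.520

Straddling triangles (8 of 12):
  (v4,v1,v0) [+--] → (0.6187, -1.68, -1.0491)–(0.6187, -1.68, -1.95)  len=0.9009
  (v2,v4,v0) [-+-] → (0.6187, -0.90384, -1.95)–(0.6187, -1.68, -1.95)  len=0.7762
  (v1,v7,v3) [-+-] → (0.6187, 0.90384, 1.95)–(0.6187, 1.68, 1.95)  len=0.7762
  (v5,v1,v4) [+-+] → (0.6187, -1.68, 1.95)–(0.6187, -1.68, -1.0491)  len=2.9991
  (v5,v7,v1) [++-] → (0.6187, 0.90384, 1.95)–(0.6187, -1.68, 1.95)  len=2.5838
  (v3,v7,v2) [-+-] → (0.6187, 1.68, 1.95)–(0.6187, 1.68, 1.0491)  len=0.9009
  (v6,v4,v2) [++-] → (0.6187, -0.90384, -1.95)–(0.6187, 1.68, -1.95)  len=2.5838
  (v2,v7,v6) [-++] → (0.6187, 1.68, 1.0491)–(0.6187, 1.68, -1.95)  len=2.9991

Chained into 1 loop(s):
  loop 1: 8 segments, perimeter = 14.5200
Total perimeter = 14.520


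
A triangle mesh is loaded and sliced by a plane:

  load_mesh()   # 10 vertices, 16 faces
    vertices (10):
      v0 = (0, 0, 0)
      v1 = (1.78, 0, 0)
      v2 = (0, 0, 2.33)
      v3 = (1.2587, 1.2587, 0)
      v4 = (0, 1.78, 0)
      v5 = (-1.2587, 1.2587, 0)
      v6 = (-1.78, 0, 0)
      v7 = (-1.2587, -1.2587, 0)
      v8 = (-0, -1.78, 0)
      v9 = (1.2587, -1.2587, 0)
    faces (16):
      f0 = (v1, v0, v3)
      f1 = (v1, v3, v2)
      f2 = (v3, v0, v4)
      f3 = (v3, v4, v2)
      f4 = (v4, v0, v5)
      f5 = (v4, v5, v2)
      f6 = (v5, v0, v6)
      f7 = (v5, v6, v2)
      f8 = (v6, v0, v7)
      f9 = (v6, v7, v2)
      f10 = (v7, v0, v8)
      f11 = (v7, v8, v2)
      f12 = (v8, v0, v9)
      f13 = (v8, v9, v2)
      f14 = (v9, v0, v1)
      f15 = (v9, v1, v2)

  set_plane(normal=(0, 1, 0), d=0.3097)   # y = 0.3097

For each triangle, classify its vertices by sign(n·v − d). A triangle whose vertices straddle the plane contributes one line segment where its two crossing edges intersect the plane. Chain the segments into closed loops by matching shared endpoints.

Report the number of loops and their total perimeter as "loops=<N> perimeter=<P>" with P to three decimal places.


Straddling triangles (8 of 16):
  (v1,v0,v3) [--+] → (0.3097, 0.3097, 0)–(1.65174, 0.3097, 0)  len=1.3420
  (v1,v3,v2) [-+-] → (1.65174, 0.3097, 0)–(0.3097, 0.3097, 1.75671)  len=2.2107
  (v3,v0,v4) [+-+] → (0.3097, 0.3097, 0)–(0, 0.3097, 0)  len=0.3097
  (v3,v4,v2) [++-] → (0, 0.3097, 1.92461)–(0.3097, 0.3097, 1.75671)  len=0.3523
  (v4,v0,v5) [+-+] → (0, 0.3097, 0)–(-0.3097, 0.3097, 0)  len=0.3097
  (v4,v5,v2) [++-] → (-0.3097, 0.3097, 1.75671)–(0, 0.3097, 1.92461)  len=0.3523
  (v5,v0,v6) [+--] → (-0.3097, 0.3097, 0)–(-1.65174, 0.3097, 0)  len=1.3420
  (v5,v6,v2) [+--] → (-1.65174, 0.3097, 0)–(-0.3097, 0.3097, 1.75671)  len=2.2107

Chained into 1 loop(s):
  loop 1: 8 segments, perimeter = 8.4294
Total perimeter = 8.429

loops=1 perimeter=8.429


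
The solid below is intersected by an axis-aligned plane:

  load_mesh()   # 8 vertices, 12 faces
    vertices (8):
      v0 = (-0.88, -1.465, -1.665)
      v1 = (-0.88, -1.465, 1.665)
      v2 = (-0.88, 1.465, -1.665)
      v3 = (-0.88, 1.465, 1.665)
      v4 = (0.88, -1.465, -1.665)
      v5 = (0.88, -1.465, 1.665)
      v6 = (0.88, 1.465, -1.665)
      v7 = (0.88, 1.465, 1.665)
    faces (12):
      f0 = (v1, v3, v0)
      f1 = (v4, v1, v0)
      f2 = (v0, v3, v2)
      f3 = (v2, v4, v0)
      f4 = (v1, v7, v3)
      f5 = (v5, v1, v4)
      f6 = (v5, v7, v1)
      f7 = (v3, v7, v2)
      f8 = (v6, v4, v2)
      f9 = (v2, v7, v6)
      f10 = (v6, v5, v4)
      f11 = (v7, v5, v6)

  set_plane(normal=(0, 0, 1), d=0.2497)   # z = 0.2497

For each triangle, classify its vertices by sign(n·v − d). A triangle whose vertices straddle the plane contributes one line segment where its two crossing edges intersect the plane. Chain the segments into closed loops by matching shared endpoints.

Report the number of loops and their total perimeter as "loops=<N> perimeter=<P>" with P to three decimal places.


loops=1 perimeter=9.380

Straddling triangles (8 of 12):
  (v1,v3,v0) [++-] → (-0.88, 0.219706, 0.2497)–(-0.88, -1.465, 0.2497)  len=1.6847
  (v4,v1,v0) [-+-] → (-0.131974, -1.465, 0.2497)–(-0.88, -1.465, 0.2497)  len=0.7480
  (v0,v3,v2) [-+-] → (-0.88, 0.219706, 0.2497)–(-0.88, 1.465, 0.2497)  len=1.2453
  (v5,v1,v4) [++-] → (-0.131974, -1.465, 0.2497)–(0.88, -1.465, 0.2497)  len=1.0120
  (v3,v7,v2) [++-] → (0.131974, 1.465, 0.2497)–(-0.88, 1.465, 0.2497)  len=1.0120
  (v2,v7,v6) [-+-] → (0.131974, 1.465, 0.2497)–(0.88, 1.465, 0.2497)  len=0.7480
  (v6,v5,v4) [-+-] → (0.88, -0.219706, 0.2497)–(0.88, -1.465, 0.2497)  len=1.2453
  (v7,v5,v6) [++-] → (0.88, -0.219706, 0.2497)–(0.88, 1.465, 0.2497)  len=1.6847

Chained into 1 loop(s):
  loop 1: 8 segments, perimeter = 9.3800
Total perimeter = 9.380


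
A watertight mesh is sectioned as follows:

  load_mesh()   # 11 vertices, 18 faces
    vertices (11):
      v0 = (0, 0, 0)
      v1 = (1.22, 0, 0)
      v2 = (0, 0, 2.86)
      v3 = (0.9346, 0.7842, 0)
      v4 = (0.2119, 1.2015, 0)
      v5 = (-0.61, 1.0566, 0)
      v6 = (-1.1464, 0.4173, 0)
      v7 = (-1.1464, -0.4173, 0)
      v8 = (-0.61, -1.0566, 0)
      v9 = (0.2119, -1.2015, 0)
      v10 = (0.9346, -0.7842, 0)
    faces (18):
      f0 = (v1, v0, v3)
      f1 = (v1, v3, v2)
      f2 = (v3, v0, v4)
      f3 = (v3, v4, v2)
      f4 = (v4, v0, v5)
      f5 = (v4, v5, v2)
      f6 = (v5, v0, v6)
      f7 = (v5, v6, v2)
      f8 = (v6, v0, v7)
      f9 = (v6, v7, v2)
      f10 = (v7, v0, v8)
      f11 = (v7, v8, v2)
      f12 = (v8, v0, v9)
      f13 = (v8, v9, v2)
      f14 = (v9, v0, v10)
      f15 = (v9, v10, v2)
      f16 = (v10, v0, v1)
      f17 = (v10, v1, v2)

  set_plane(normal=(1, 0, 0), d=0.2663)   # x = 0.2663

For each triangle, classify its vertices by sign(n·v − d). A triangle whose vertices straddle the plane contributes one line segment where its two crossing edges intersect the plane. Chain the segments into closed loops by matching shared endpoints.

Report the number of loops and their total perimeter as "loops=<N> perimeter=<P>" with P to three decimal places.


loops=1 perimeter=7.435

Straddling triangles (8 of 18):
  (v1,v0,v3) [+-+] → (0.2663, 0, 0)–(0.2663, 0.223446, 0)  len=0.2234
  (v1,v3,v2) [++-] → (0.2663, 0.223446, 2.04509)–(0.2663, 0, 2.23572)  len=0.2937
  (v3,v0,v4) [+--] → (0.2663, 0.223446, 0)–(0.2663, 1.17009, 0)  len=0.9466
  (v3,v4,v2) [+--] → (0.2663, 1.17009, 0)–(0.2663, 0.223446, 2.04509)  len=2.2536
  (v9,v0,v10) [--+] → (0.2663, -0.223446, 0)–(0.2663, -1.17009, 0)  len=0.9466
  (v9,v10,v2) [-+-] → (0.2663, -1.17009, 0)–(0.2663, -0.223446, 2.04509)  len=2.2536
  (v10,v0,v1) [+-+] → (0.2663, -0.223446, 0)–(0.2663, 0, 0)  len=0.2234
  (v10,v1,v2) [++-] → (0.2663, 0, 2.23572)–(0.2663, -0.223446, 2.04509)  len=0.2937

Chained into 1 loop(s):
  loop 1: 8 segments, perimeter = 7.4347
Total perimeter = 7.435


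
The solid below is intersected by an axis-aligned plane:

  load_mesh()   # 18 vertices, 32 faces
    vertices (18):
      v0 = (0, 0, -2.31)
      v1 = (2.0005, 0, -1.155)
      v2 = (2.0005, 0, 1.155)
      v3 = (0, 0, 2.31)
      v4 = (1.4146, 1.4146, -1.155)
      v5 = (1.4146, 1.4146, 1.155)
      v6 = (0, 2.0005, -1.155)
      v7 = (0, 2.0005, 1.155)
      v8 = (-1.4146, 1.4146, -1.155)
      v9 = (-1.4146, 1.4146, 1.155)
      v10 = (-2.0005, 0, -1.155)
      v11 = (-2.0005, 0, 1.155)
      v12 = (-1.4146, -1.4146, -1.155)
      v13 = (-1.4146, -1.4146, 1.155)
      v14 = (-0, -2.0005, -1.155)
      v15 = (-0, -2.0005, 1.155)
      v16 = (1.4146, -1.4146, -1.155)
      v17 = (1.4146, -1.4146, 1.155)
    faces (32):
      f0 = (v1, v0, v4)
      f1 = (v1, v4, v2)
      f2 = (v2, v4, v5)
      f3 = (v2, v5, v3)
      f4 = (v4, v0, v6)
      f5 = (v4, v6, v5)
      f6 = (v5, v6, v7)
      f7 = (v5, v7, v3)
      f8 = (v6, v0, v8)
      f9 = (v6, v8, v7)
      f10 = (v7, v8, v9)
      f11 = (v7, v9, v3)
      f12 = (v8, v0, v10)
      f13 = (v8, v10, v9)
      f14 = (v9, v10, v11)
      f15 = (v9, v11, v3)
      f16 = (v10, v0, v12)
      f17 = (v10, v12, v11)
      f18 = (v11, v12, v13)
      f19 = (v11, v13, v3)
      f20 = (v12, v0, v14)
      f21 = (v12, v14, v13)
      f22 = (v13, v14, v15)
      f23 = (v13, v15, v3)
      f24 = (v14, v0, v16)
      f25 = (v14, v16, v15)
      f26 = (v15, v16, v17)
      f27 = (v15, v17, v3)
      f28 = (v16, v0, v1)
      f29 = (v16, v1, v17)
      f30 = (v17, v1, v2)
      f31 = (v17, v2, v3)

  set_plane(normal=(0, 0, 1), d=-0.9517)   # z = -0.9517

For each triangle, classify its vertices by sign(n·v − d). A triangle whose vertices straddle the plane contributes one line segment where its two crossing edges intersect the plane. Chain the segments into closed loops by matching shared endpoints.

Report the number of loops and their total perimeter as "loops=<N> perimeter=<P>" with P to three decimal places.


loops=1 perimeter=12.249

Straddling triangles (16 of 32):
  (v1,v4,v2) [--+] → (1.46616, 1.2901, -0.9517)–(2.0005, 0, -0.9517)  len=1.3964
  (v2,v4,v5) [+-+] → (1.46616, 1.2901, -0.9517)–(1.4146, 1.4146, -0.9517)  len=0.1348
  (v4,v6,v5) [--+] → (0.124497, 1.94894, -0.9517)–(1.4146, 1.4146, -0.9517)  len=1.3964
  (v5,v6,v7) [+-+] → (0.124497, 1.94894, -0.9517)–(0, 2.0005, -0.9517)  len=0.1348
  (v6,v8,v7) [--+] → (-1.2901, 1.46616, -0.9517)–(0, 2.0005, -0.9517)  len=1.3964
  (v7,v8,v9) [+-+] → (-1.2901, 1.46616, -0.9517)–(-1.4146, 1.4146, -0.9517)  len=0.1348
  (v8,v10,v9) [--+] → (-1.94894, 0.124497, -0.9517)–(-1.4146, 1.4146, -0.9517)  len=1.3964
  (v9,v10,v11) [+-+] → (-1.94894, 0.124497, -0.9517)–(-2.0005, 0, -0.9517)  len=0.1348
  (v10,v12,v11) [--+] → (-1.46616, -1.2901, -0.9517)–(-2.0005, 0, -0.9517)  len=1.3964
  (v11,v12,v13) [+-+] → (-1.46616, -1.2901, -0.9517)–(-1.4146, -1.4146, -0.9517)  len=0.1348
  (v12,v14,v13) [--+] → (-0.124497, -1.94894, -0.9517)–(-1.4146, -1.4146, -0.9517)  len=1.3964
  (v13,v14,v15) [+-+] → (-0.124497, -1.94894, -0.9517)–(0, -2.0005, -0.9517)  len=0.1348
  (v14,v16,v15) [--+] → (1.2901, -1.46616, -0.9517)–(0, -2.0005, -0.9517)  len=1.3964
  (v15,v16,v17) [+-+] → (1.2901, -1.46616, -0.9517)–(1.4146, -1.4146, -0.9517)  len=0.1348
  (v16,v1,v17) [--+] → (1.94894, -0.124497, -0.9517)–(1.4146, -1.4146, -0.9517)  len=1.3964
  (v17,v1,v2) [+-+] → (1.94894, -0.124497, -0.9517)–(2.0005, 0, -0.9517)  len=0.1348

Chained into 1 loop(s):
  loop 1: 16 segments, perimeter = 12.2491
Total perimeter = 12.249


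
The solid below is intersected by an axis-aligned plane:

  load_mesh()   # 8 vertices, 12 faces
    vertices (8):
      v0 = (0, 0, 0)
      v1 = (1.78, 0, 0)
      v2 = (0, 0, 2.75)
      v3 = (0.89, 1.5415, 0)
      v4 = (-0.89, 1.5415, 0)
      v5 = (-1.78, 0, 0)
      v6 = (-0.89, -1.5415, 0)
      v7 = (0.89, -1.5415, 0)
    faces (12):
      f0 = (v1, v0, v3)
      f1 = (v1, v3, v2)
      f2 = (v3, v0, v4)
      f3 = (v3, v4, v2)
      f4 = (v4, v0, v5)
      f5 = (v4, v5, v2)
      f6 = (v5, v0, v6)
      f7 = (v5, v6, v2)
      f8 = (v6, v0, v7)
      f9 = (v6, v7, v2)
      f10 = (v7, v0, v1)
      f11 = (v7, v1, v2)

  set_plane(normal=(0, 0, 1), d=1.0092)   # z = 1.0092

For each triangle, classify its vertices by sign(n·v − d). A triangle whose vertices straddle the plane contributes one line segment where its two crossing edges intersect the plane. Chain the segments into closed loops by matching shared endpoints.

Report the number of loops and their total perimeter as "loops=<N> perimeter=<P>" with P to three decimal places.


loops=1 perimeter=6.761

Straddling triangles (6 of 12):
  (v1,v3,v2) [--+] → (0.563386, 0.975798, 1.0092)–(1.12677, 0, 1.0092)  len=1.1268
  (v3,v4,v2) [--+] → (-0.563386, 0.975798, 1.0092)–(0.563386, 0.975798, 1.0092)  len=1.1268
  (v4,v5,v2) [--+] → (-1.12677, 0, 1.0092)–(-0.563386, 0.975798, 1.0092)  len=1.1268
  (v5,v6,v2) [--+] → (-0.563386, -0.975798, 1.0092)–(-1.12677, 0, 1.0092)  len=1.1268
  (v6,v7,v2) [--+] → (0.563386, -0.975798, 1.0092)–(-0.563386, -0.975798, 1.0092)  len=1.1268
  (v7,v1,v2) [--+] → (1.12677, 0, 1.0092)–(0.563386, -0.975798, 1.0092)  len=1.1268

Chained into 1 loop(s):
  loop 1: 6 segments, perimeter = 6.7606
Total perimeter = 6.761


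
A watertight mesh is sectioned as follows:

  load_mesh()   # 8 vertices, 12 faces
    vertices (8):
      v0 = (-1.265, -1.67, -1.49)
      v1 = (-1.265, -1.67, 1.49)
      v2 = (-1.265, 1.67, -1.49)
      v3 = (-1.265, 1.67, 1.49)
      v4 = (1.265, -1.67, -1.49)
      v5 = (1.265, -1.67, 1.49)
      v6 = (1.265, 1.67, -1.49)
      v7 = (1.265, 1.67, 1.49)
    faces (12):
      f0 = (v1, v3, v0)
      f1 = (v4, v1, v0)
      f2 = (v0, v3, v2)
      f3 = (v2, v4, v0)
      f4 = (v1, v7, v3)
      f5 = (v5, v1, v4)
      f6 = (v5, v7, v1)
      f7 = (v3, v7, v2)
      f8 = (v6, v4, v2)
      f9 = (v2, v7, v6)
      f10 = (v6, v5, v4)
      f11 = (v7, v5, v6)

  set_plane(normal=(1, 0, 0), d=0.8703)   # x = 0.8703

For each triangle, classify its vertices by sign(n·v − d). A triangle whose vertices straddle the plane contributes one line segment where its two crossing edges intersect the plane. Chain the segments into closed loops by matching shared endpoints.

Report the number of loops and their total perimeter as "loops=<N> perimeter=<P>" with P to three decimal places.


Straddling triangles (8 of 12):
  (v4,v1,v0) [+--] → (0.8703, -1.67, -1.0251)–(0.8703, -1.67, -1.49)  len=0.4649
  (v2,v4,v0) [-+-] → (0.8703, -1.14893, -1.49)–(0.8703, -1.67, -1.49)  len=0.5211
  (v1,v7,v3) [-+-] → (0.8703, 1.14893, 1.49)–(0.8703, 1.67, 1.49)  len=0.5211
  (v5,v1,v4) [+-+] → (0.8703, -1.67, 1.49)–(0.8703, -1.67, -1.0251)  len=2.5151
  (v5,v7,v1) [++-] → (0.8703, 1.14893, 1.49)–(0.8703, -1.67, 1.49)  len=2.8189
  (v3,v7,v2) [-+-] → (0.8703, 1.67, 1.49)–(0.8703, 1.67, 1.0251)  len=0.4649
  (v6,v4,v2) [++-] → (0.8703, -1.14893, -1.49)–(0.8703, 1.67, -1.49)  len=2.8189
  (v2,v7,v6) [-++] → (0.8703, 1.67, 1.0251)–(0.8703, 1.67, -1.49)  len=2.5151

Chained into 1 loop(s):
  loop 1: 8 segments, perimeter = 12.6400
Total perimeter = 12.640

loops=1 perimeter=12.640


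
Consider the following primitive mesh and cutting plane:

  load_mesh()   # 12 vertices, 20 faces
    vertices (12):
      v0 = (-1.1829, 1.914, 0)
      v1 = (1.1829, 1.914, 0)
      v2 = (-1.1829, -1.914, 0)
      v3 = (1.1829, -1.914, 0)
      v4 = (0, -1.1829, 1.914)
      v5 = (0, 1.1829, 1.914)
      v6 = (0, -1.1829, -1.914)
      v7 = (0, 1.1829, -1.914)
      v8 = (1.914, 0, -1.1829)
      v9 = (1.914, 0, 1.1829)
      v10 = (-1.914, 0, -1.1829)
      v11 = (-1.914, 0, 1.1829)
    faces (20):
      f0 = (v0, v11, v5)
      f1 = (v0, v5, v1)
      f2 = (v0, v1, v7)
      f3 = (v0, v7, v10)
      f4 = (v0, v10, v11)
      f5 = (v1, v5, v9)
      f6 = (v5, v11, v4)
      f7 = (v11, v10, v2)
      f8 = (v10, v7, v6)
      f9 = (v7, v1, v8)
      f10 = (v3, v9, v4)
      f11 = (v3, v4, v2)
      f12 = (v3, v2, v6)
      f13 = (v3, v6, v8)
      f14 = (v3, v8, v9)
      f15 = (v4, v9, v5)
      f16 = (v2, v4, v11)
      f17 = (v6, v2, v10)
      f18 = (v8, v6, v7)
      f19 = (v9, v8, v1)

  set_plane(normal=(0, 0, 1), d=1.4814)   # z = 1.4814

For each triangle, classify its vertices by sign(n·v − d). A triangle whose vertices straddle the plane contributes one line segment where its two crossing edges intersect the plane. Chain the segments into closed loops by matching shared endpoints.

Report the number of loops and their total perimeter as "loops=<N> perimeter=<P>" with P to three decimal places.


Straddling triangles (8 of 20):
  (v0,v11,v5) [--+] → (-1.13254, 0.482965, 1.4814)–(-0.267358, 1.34814, 1.4814)  len=1.2235
  (v0,v5,v1) [-+-] → (-0.267358, 1.34814, 1.4814)–(0.267358, 1.34814, 1.4814)  len=0.5347
  (v1,v5,v9) [-+-] → (0.267358, 1.34814, 1.4814)–(1.13254, 0.482965, 1.4814)  len=1.2235
  (v5,v11,v4) [+-+] → (-1.13254, 0.482965, 1.4814)–(-1.13254, -0.482965, 1.4814)  len=0.9659
  (v3,v9,v4) [--+] → (1.13254, -0.482965, 1.4814)–(0.267358, -1.34814, 1.4814)  len=1.2235
  (v3,v4,v2) [-+-] → (0.267358, -1.34814, 1.4814)–(-0.267358, -1.34814, 1.4814)  len=0.5347
  (v4,v9,v5) [+-+] → (1.13254, -0.482965, 1.4814)–(1.13254, 0.482965, 1.4814)  len=0.9659
  (v2,v4,v11) [-+-] → (-0.267358, -1.34814, 1.4814)–(-1.13254, -0.482965, 1.4814)  len=1.2235

Chained into 1 loop(s):
  loop 1: 8 segments, perimeter = 7.8955
Total perimeter = 7.895

loops=1 perimeter=7.895


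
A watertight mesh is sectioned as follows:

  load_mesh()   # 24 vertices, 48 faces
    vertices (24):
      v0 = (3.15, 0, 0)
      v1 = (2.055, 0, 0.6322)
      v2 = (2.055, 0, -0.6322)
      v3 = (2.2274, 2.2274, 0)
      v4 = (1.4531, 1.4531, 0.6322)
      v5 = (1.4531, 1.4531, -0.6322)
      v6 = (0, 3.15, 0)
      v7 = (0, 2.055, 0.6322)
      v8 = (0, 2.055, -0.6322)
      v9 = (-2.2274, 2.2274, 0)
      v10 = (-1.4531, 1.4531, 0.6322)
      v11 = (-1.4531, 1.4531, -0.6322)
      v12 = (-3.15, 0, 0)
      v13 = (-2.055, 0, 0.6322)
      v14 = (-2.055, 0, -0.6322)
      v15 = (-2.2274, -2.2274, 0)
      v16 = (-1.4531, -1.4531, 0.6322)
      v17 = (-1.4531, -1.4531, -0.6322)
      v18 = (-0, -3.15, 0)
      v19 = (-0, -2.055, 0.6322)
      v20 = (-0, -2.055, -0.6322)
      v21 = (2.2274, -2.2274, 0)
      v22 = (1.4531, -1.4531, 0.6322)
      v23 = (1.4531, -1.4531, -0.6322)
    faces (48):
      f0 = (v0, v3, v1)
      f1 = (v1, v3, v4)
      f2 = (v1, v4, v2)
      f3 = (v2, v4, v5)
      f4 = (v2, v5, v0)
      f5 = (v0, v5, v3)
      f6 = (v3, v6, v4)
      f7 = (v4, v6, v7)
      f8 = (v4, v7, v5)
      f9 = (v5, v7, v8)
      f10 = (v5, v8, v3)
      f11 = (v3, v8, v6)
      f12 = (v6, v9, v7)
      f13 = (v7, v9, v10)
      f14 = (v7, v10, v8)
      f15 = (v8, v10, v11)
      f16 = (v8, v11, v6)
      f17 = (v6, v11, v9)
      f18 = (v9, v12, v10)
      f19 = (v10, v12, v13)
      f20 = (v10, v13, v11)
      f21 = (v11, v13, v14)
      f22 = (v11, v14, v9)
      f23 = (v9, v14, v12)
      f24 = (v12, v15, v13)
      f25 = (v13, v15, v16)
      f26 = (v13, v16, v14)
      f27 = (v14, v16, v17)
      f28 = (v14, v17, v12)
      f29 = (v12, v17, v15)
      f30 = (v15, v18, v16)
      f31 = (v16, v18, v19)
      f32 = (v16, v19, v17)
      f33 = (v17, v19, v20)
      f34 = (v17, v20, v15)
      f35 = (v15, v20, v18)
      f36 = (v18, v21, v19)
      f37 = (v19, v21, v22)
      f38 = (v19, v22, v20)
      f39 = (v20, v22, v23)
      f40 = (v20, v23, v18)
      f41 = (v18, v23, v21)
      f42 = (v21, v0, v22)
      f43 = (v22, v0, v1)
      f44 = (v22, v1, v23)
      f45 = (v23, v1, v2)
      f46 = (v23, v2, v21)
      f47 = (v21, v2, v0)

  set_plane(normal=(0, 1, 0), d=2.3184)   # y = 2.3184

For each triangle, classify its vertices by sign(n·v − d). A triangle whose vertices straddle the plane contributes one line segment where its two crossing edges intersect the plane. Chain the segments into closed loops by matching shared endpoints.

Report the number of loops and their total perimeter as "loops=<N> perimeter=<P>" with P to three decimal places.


loops=1 perimeter=8.257

Straddling triangles (6 of 48):
  (v3,v6,v4) [-+-] → (2.0077, 2.3184, 0)–(0.712121, 2.3184, 0.309822)  len=1.3321
  (v4,v6,v7) [-+-] → (0.712121, 2.3184, 0.309822)–(0, 2.3184, 0.480126)  len=0.7322
  (v3,v8,v6) [--+] → (0, 2.3184, -0.480126)–(2.0077, 2.3184, 0)  len=2.0643
  (v6,v9,v7) [+--] → (-2.0077, 2.3184, 0)–(0, 2.3184, 0.480126)  len=2.0643
  (v8,v11,v6) [--+] → (-0.712121, 2.3184, -0.309822)–(0, 2.3184, -0.480126)  len=0.7322
  (v6,v11,v9) [+--] → (-0.712121, 2.3184, -0.309822)–(-2.0077, 2.3184, 0)  len=1.3321

Chained into 1 loop(s):
  loop 1: 6 segments, perimeter = 8.2573
Total perimeter = 8.257


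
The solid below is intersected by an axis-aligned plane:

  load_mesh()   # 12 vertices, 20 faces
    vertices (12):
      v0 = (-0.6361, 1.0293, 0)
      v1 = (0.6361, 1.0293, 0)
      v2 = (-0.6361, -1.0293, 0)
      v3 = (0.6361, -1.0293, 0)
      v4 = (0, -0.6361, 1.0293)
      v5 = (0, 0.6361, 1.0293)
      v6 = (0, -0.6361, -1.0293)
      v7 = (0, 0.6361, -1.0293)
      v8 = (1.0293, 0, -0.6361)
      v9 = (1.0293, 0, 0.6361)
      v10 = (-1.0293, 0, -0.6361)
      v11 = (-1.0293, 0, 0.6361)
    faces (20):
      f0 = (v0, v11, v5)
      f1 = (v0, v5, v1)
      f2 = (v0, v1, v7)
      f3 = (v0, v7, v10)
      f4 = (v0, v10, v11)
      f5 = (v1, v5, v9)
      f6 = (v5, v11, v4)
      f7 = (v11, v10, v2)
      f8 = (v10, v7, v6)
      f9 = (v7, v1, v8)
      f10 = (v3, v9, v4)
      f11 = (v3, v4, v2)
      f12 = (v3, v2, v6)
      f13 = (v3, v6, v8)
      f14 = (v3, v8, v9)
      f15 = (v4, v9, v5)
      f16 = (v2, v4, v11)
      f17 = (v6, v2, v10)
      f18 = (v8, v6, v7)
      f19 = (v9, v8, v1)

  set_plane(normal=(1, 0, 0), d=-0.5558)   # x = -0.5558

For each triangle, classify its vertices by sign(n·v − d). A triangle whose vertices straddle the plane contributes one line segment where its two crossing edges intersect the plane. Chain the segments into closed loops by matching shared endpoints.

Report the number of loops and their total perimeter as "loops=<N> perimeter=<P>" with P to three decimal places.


loops=1 perimeter=5.613

Straddling triangles (10 of 20):
  (v0,v11,v5) [--+] → (-0.5558, 0.29262, 0.81698)–(-0.5558, 0.979663, 0.129937)  len=0.9716
  (v0,v5,v1) [-++] → (-0.5558, 0.979663, 0.129937)–(-0.5558, 1.0293, 0)  len=0.1391
  (v0,v1,v7) [-++] → (-0.5558, 1.0293, 0)–(-0.5558, 0.979663, -0.129937)  len=0.1391
  (v0,v7,v10) [-+-] → (-0.5558, 0.979663, -0.129937)–(-0.5558, 0.29262, -0.81698)  len=0.9716
  (v5,v11,v4) [+-+] → (-0.5558, 0.29262, 0.81698)–(-0.5558, -0.29262, 0.81698)  len=0.5852
  (v10,v7,v6) [-++] → (-0.5558, 0.29262, -0.81698)–(-0.5558, -0.29262, -0.81698)  len=0.5852
  (v3,v4,v2) [++-] → (-0.5558, -0.979663, 0.129937)–(-0.5558, -1.0293, 0)  len=0.1391
  (v3,v2,v6) [+-+] → (-0.5558, -1.0293, 0)–(-0.5558, -0.979663, -0.129937)  len=0.1391
  (v2,v4,v11) [-+-] → (-0.5558, -0.979663, 0.129937)–(-0.5558, -0.29262, 0.81698)  len=0.9716
  (v6,v2,v10) [+--] → (-0.5558, -0.979663, -0.129937)–(-0.5558, -0.29262, -0.81698)  len=0.9716

Chained into 1 loop(s):
  loop 1: 10 segments, perimeter = 5.6134
Total perimeter = 5.613


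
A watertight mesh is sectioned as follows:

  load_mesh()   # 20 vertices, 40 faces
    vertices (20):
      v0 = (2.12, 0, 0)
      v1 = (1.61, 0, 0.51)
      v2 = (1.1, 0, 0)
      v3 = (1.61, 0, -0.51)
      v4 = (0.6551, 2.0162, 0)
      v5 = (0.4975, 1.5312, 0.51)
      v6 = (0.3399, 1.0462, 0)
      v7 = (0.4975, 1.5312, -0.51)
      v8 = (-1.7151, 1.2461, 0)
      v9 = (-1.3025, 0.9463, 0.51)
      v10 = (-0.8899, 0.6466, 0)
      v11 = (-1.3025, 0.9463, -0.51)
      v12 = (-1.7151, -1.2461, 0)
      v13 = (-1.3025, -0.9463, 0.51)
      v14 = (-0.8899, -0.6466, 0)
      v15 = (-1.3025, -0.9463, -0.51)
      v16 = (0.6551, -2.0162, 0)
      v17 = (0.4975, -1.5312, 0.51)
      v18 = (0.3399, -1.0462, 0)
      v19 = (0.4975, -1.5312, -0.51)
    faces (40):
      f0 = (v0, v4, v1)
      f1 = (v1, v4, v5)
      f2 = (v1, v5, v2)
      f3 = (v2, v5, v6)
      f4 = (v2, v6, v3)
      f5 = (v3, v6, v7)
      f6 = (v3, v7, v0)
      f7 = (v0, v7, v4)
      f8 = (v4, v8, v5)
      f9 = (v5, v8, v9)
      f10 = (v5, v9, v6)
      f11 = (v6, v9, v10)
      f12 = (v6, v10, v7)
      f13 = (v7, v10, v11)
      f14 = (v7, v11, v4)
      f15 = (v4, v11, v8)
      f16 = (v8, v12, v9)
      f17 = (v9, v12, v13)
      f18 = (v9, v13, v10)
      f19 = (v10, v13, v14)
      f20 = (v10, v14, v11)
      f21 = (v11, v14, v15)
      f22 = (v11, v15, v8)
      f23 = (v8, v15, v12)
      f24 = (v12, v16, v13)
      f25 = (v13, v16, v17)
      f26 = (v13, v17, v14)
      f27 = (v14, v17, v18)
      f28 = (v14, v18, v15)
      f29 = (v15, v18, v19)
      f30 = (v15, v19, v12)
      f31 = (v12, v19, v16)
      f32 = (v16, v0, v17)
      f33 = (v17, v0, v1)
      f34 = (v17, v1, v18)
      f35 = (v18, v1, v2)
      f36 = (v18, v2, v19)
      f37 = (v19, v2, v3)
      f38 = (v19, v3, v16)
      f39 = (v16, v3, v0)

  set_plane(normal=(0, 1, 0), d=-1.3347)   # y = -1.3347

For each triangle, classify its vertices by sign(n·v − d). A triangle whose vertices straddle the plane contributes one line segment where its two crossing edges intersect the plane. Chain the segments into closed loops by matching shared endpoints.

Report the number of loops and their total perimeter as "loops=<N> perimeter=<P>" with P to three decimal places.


loops=1 perimeter=6.043

Straddling triangles (14 of 40):
  (v12,v16,v13) [+-+] → (-1.44241, -1.3347, 0)–(-0.591843, -1.3347, 0.324857)  len=0.9105
  (v13,v16,v17) [+--] → (-0.591843, -1.3347, 0.324857)–(-0.107219, -1.3347, 0.51)  len=0.5188
  (v13,v17,v14) [+-+] → (-0.107219, -1.3347, 0.51)–(0.189311, -1.3347, 0.396712)  len=0.3174
  (v14,v17,v18) [+-+] → (0.189311, -1.3347, 0.396712)–(0.433648, -1.3347, 0.303371)  len=0.2616
  (v15,v18,v19) [++-] → (0.433648, -1.3347, -0.303371)–(-0.107219, -1.3347, -0.51)  len=0.5790
  (v15,v19,v12) [+-+] → (-0.107219, -1.3347, -0.51)–(-1.02749, -1.3347, -0.158492)  len=0.9851
  (v12,v19,v16) [+--] → (-1.02749, -1.3347, -0.158492)–(-1.44241, -1.3347, 0)  len=0.4442
  (v16,v0,v17) [-+-] → (1.15025, -1.3347, 0)–(0.705717, -1.3347, 0.444551)  len=0.6287
  (v17,v0,v1) [-++] → (0.705717, -1.3347, 0.444551)–(0.640268, -1.3347, 0.51)  len=0.0926
  (v17,v1,v18) [-++] → (0.640268, -1.3347, 0.51)–(0.433648, -1.3347, 0.303371)  len=0.2922
  (v18,v2,v19) [++-] → (0.574819, -1.3347, -0.444551)–(0.433648, -1.3347, -0.303371)  len=0.1997
  (v19,v2,v3) [-++] → (0.574819, -1.3347, -0.444551)–(0.640268, -1.3347, -0.51)  len=0.0926
  (v19,v3,v16) [-+-] → (0.640268, -1.3347, -0.51)–(0.977868, -1.3347, -0.172386)  len=0.4774
  (v16,v3,v0) [-++] → (0.977868, -1.3347, -0.172386)–(1.15025, -1.3347, 0)  len=0.2438

Chained into 1 loop(s):
  loop 1: 14 segments, perimeter = 6.0434
Total perimeter = 6.043
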